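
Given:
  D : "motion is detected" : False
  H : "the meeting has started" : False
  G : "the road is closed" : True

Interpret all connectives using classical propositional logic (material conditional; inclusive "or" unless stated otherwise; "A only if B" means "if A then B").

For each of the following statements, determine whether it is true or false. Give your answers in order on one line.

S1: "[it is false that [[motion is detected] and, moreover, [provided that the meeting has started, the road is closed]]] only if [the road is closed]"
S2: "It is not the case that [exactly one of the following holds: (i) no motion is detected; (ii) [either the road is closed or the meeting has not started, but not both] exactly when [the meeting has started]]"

S1: Formalization: ~(D & (H -> G)) -> G

H -> G = F -> T = T
D & (H -> G) = F & T = F
~(D & (H -> G)) = ~F = T
~(D & (H -> G)) -> G = T -> T = T
Thus S1 is true.

S2: Parsed as ~(~D xor ((G xor ~H) <-> H))

~D = ~F = T
~H = ~F = T
G xor ~H = T xor T = F
(G xor ~H) <-> H = F <-> F = T
~D xor ((G xor ~H) <-> H) = T xor T = F
~(~D xor ((G xor ~H) <-> H)) = ~F = T
Thus S2 is true.

S1 True / S2 True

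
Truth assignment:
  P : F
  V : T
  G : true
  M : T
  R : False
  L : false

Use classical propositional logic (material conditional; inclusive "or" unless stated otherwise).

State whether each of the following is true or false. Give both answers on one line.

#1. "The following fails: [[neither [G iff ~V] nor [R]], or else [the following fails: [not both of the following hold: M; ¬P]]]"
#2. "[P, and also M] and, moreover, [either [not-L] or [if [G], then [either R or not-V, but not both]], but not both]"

#1 false / #2 false

#1: Parsed as ~(((G <-> ~V) nor R) | ~(M nand ~P))

~V = ~T = F
G <-> ~V = T <-> F = F
(G <-> ~V) nor R = F nor F = T
~P = ~F = T
M nand ~P = T nand T = F
~(M nand ~P) = ~F = T
((G <-> ~V) nor R) | ~(M nand ~P) = T | T = T
~(((G <-> ~V) nor R) | ~(M nand ~P)) = ~T = F
Hence #1 is false.

#2: Parsed as (P & M) & (~L xor (G -> (R xor ~V)))

P & M = F & T = F
~L = ~F = T
~V = ~T = F
R xor ~V = F xor F = F
G -> (R xor ~V) = T -> F = F
~L xor (G -> (R xor ~V)) = T xor F = T
(P & M) & (~L xor (G -> (R xor ~V))) = F & T = F
Thus #2 is false.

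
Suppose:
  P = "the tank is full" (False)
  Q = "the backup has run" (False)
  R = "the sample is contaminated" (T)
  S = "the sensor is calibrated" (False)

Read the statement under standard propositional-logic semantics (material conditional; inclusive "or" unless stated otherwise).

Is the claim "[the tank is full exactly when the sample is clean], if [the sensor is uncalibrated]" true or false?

Formalization: ~S -> (P <-> ~R)

~S = ~F = T
~R = ~T = F
P <-> ~R = F <-> F = T
~S -> (P <-> ~R) = T -> T = T

The statement is true.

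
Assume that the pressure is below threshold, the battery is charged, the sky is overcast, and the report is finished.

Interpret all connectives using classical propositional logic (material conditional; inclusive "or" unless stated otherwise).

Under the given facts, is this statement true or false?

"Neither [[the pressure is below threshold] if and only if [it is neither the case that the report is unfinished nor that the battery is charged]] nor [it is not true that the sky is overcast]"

True.

Let P = "the pressure is above threshold" (F), S = "the report is finished" (T), Q = "the battery is charged" (T), R = "the sky is overcast" (T).
Formalization: (~P <-> (~S nor Q)) nor ~R

~P = ~F = T
~S = ~T = F
~S nor Q = F nor T = F
~P <-> (~S nor Q) = T <-> F = F
~R = ~T = F
(~P <-> (~S nor Q)) nor ~R = F nor F = T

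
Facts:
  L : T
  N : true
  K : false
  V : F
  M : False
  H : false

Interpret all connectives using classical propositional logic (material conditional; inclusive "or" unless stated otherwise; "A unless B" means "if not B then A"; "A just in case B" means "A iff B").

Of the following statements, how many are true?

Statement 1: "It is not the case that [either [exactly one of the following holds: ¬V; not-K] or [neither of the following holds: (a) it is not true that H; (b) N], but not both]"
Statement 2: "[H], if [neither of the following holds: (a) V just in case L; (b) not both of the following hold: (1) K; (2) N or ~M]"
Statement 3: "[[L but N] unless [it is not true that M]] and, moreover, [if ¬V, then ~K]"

3

Statement 1: Formalization: ¬((¬V ⊕ ¬K) ⊕ (¬H ↓ N))

¬V = ¬F = T
¬K = ¬F = T
¬V ⊕ ¬K = T ⊕ T = F
¬H = ¬F = T
¬H ↓ N = T ↓ T = F
(¬V ⊕ ¬K) ⊕ (¬H ↓ N) = F ⊕ F = F
¬((¬V ⊕ ¬K) ⊕ (¬H ↓ N)) = ¬F = T
Thus Statement 1 is true.

Statement 2: Formalization: ((V ↔ L) ↓ (K ↑ (N ∨ ¬M))) → H

V ↔ L = F ↔ T = F
¬M = ¬F = T
N ∨ ¬M = T ∨ T = T
K ↑ (N ∨ ¬M) = F ↑ T = T
(V ↔ L) ↓ (K ↑ (N ∨ ¬M)) = F ↓ T = F
((V ↔ L) ↓ (K ↑ (N ∨ ¬M))) → H = F → F = T
Thus Statement 2 is true.

Statement 3: Formalization: ((L ∧ N) ∨ ¬M) ∧ (¬V → ¬K)

L ∧ N = T ∧ T = T
¬M = ¬F = T
(L ∧ N) ∨ ¬M = T ∨ T = T
¬V = ¬F = T
¬K = ¬F = T
¬V → ¬K = T → T = T
((L ∧ N) ∨ ¬M) ∧ (¬V → ¬K) = T ∧ T = T
Hence Statement 3 is true.

Count: 3.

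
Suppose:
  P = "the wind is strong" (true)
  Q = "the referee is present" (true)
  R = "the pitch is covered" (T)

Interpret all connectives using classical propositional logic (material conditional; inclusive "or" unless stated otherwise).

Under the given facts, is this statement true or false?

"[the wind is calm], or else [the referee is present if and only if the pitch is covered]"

Formalization: ¬P ∨ (Q ↔ R)

¬P = ¬T = F
Q ↔ R = T ↔ T = T
¬P ∨ (Q ↔ R) = F ∨ T = T

True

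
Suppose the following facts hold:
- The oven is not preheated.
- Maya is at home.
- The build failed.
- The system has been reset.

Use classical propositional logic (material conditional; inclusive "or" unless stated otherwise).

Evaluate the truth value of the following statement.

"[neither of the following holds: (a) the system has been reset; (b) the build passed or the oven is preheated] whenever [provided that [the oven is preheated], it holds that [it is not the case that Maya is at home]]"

Let P = "the oven is preheated" (F), Q = "Maya is at home" (T), S = "the system has been reset" (T), R = "the build passed" (F).
This is (P -> ~Q) -> (S nor (R | P)).

~Q = ~T = F
P -> ~Q = F -> F = T
R | P = F | F = F
S nor (R | P) = T nor F = F
(P -> ~Q) -> (S nor (R | P)) = T -> F = F

False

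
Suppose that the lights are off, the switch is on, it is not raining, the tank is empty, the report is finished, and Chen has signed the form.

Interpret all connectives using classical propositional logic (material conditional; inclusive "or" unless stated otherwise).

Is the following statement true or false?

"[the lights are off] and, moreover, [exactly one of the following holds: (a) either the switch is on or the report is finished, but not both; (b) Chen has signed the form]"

Let H = "the lights are on" (F), P = "the switch is on" (T), L = "the report is finished" (T), G = "Chen has signed the form" (T).
In symbols: ~H & ((P xor L) xor G)

~H = ~F = T
P xor L = T xor T = F
(P xor L) xor G = F xor T = T
~H & ((P xor L) xor G) = T & T = T

True.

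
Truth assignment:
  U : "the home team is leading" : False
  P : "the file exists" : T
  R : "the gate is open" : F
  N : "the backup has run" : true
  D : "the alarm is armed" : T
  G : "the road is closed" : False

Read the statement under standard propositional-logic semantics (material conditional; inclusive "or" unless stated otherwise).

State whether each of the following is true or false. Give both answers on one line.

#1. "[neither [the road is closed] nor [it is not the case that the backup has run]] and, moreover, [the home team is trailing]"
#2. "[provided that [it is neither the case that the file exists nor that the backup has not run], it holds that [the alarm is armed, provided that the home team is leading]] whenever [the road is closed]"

#1: Parsed as (G ↓ ¬N) ∧ ¬U

¬N = ¬T = F
G ↓ ¬N = F ↓ F = T
¬U = ¬F = T
(G ↓ ¬N) ∧ ¬U = T ∧ T = T
Thus #1 is true.

#2: This is G → ((P ↓ ¬N) → (U → D)).

¬N = ¬T = F
P ↓ ¬N = T ↓ F = F
U → D = F → T = T
(P ↓ ¬N) → (U → D) = F → T = T
G → ((P ↓ ¬N) → (U → D)) = F → T = T
Hence #2 is true.

#1 true; #2 true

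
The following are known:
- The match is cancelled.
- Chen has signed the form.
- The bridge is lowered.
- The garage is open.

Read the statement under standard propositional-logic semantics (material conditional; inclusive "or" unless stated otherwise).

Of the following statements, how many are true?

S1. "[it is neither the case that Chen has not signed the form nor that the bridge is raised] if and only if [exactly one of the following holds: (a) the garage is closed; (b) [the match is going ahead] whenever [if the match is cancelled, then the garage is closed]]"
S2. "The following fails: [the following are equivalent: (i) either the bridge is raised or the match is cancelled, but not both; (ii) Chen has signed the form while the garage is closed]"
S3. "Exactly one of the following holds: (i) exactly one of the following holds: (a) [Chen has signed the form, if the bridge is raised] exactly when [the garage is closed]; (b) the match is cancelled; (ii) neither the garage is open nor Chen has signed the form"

3

Let N = "Chen has signed the form" (True), M = "the bridge is raised" (False), Q = "the garage is closed" (False), W = "the match is cancelled" (True).

S1: Parsed as (not N nor M) iff (Q xor ((W -> Q) -> not W))

not N = not True = False
not N nor M = False nor False = True
W -> Q = True -> False = False
not W = not True = False
(W -> Q) -> not W = False -> False = True
Q xor ((W -> Q) -> not W) = False xor True = True
(not N nor M) iff (Q xor ((W -> Q) -> not W)) = True iff True = True
Thus S1 is true.

S2: In symbols: not ((M xor W) iff (N and Q))

M xor W = False xor True = True
N and Q = True and False = False
(M xor W) iff (N and Q) = True iff False = False
not ((M xor W) iff (N and Q)) = not False = True
Hence S2 is true.

S3: Parsed as (((M -> N) iff Q) xor W) xor (not Q nor N)

M -> N = False -> True = True
(M -> N) iff Q = True iff False = False
((M -> N) iff Q) xor W = False xor True = True
not Q = not False = True
not Q nor N = True nor True = False
(((M -> N) iff Q) xor W) xor (not Q nor N) = True xor False = True
So S3 is true.

True statements: 3.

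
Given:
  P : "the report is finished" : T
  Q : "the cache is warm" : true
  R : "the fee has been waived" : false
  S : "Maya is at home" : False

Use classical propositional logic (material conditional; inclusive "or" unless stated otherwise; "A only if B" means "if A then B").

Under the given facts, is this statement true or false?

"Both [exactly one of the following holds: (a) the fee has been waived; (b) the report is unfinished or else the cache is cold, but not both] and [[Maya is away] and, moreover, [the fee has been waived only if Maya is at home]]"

In symbols: (R xor (not P xor not Q)) and (not S and (R -> S))

not P = not True = False
not Q = not True = False
not P xor not Q = False xor False = False
R xor (not P xor not Q) = False xor False = False
not S = not False = True
R -> S = False -> False = True
not S and (R -> S) = True and True = True
(R xor (not P xor not Q)) and (not S and (R -> S)) = False and True = False

The statement is false.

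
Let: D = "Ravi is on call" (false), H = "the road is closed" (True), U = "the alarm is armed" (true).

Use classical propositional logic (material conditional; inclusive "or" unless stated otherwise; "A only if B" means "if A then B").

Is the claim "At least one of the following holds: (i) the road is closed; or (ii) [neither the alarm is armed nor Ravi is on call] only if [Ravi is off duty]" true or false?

The statement is true.

Values: H=T, U=T, D=F.
In symbols: H | ((U nor D) -> ~D)

U nor D = T nor F = F
~D = ~F = T
(U nor D) -> ~D = F -> T = T
H | ((U nor D) -> ~D) = T | T = T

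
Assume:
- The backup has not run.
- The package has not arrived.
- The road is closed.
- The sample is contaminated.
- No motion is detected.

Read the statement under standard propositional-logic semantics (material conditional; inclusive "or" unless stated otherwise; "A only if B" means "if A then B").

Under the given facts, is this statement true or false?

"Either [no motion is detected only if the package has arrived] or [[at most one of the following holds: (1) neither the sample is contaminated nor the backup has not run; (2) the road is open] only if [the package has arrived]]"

Let R = "motion is detected" (F), V = "the package has arrived" (F), P = "the sample is contaminated" (T), L = "the backup has run" (F), D = "the road is closed" (T).
Parsed as (~R -> V) | (((P nor ~L) nand ~D) -> V)

~R = ~F = T
~R -> V = T -> F = F
~L = ~F = T
P nor ~L = T nor T = F
~D = ~T = F
(P nor ~L) nand ~D = F nand F = T
((P nor ~L) nand ~D) -> V = T -> F = F
(~R -> V) | (((P nor ~L) nand ~D) -> V) = F | F = F

false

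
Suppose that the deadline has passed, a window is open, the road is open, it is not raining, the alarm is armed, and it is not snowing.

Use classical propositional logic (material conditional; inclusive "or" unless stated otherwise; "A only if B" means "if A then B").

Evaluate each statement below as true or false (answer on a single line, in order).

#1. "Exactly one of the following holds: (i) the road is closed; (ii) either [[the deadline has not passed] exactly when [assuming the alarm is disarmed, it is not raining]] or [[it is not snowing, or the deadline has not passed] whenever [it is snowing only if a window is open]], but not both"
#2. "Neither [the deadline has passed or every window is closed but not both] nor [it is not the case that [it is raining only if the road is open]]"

Let R = "the road is closed" (F), P = "the deadline has passed" (T), U = "the alarm is armed" (T), S = "it is raining" (F), V = "it is snowing" (F), Q = "a window is open" (T).

#1: This is R ⊕ ((¬P ↔ (¬U → ¬S)) ⊕ ((V → Q) → (¬V ∨ ¬P))).

¬P = ¬T = F
¬U = ¬T = F
¬S = ¬F = T
¬U → ¬S = F → T = T
¬P ↔ (¬U → ¬S) = F ↔ T = F
V → Q = F → T = T
¬V = ¬F = T
¬P = ¬T = F
¬V ∨ ¬P = T ∨ F = T
(V → Q) → (¬V ∨ ¬P) = T → T = T
(¬P ↔ (¬U → ¬S)) ⊕ ((V → Q) → (¬V ∨ ¬P)) = F ⊕ T = T
R ⊕ ((¬P ↔ (¬U → ¬S)) ⊕ ((V → Q) → (¬V ∨ ¬P))) = F ⊕ T = T
Thus #1 is true.

#2: Formalization: (P ⊕ ¬Q) ↓ ¬(S → ¬R)

¬Q = ¬T = F
P ⊕ ¬Q = T ⊕ F = T
¬R = ¬F = T
S → ¬R = F → T = T
¬(S → ¬R) = ¬T = F
(P ⊕ ¬Q) ↓ ¬(S → ¬R) = T ↓ F = F
Thus #2 is false.

#1 true, #2 false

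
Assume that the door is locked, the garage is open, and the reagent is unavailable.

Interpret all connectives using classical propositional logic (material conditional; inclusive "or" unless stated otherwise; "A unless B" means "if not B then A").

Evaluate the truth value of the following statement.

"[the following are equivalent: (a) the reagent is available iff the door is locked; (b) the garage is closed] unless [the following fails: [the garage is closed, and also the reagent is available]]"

Let R = "the reagent is available" (False), P = "the door is locked" (True), Q = "the garage is closed" (False).
This is ((R iff P) iff Q) or not (Q and R).

R iff P = False iff True = False
(R iff P) iff Q = False iff False = True
Q and R = False and False = False
not (Q and R) = not False = True
((R iff P) iff Q) or not (Q and R) = True or True = True

true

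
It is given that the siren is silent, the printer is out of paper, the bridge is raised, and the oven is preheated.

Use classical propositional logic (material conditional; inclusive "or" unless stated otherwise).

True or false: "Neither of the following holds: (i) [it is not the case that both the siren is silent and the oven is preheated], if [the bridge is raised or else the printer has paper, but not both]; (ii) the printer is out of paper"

False

Let H = "the bridge is raised" (True), Q = "the printer has paper" (False), M = "the siren is sounding" (False), G = "the oven is preheated" (True).
Parsed as ((H xor Q) -> (not M nand G)) nor not Q

H xor Q = True xor False = True
not M = not False = True
not M nand G = True nand True = False
(H xor Q) -> (not M nand G) = True -> False = False
not Q = not False = True
((H xor Q) -> (not M nand G)) nor not Q = False nor True = False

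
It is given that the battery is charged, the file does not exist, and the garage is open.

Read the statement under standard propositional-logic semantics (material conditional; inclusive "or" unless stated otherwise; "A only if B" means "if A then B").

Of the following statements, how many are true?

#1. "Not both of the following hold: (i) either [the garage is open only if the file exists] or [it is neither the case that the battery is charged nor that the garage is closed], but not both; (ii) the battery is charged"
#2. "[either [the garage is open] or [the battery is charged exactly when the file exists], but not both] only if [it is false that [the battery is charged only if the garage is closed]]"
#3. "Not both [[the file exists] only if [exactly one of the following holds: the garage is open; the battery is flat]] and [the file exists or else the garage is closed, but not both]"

Let R = "the garage is closed" (False), Q = "the file exists" (False), P = "the battery is charged" (True).

#1: This is ((not R -> Q) xor (P nor R)) nand P.

not R = not False = True
not R -> Q = True -> False = False
P nor R = True nor False = False
(not R -> Q) xor (P nor R) = False xor False = False
((not R -> Q) xor (P nor R)) nand P = False nand True = True
Thus #1 is true.

#2: This is (not R xor (P iff Q)) -> not (P -> R).

not R = not False = True
P iff Q = True iff False = False
not R xor (P iff Q) = True xor False = True
P -> R = True -> False = False
not (P -> R) = not False = True
(not R xor (P iff Q)) -> not (P -> R) = True -> True = True
So #2 is true.

#3: In symbols: (Q -> (not R xor not P)) nand (Q xor R)

not R = not False = True
not P = not True = False
not R xor not P = True xor False = True
Q -> (not R xor not P) = False -> True = True
Q xor R = False xor False = False
(Q -> (not R xor not P)) nand (Q xor R) = True nand False = True
Hence #3 is true.

Count: 3.

3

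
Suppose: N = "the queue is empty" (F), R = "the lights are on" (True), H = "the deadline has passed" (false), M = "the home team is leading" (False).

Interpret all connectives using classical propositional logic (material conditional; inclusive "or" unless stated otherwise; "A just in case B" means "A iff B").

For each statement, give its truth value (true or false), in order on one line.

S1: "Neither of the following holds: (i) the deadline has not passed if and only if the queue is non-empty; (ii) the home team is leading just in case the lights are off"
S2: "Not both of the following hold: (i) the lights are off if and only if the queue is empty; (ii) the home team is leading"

S1: Formalization: (¬H ↔ ¬N) ↓ (M ↔ ¬R)

¬H = ¬F = T
¬N = ¬F = T
¬H ↔ ¬N = T ↔ T = T
¬R = ¬T = F
M ↔ ¬R = F ↔ F = T
(¬H ↔ ¬N) ↓ (M ↔ ¬R) = T ↓ T = F
So S1 is false.

S2: Parsed as (¬R ↔ N) ↑ M

¬R = ¬T = F
¬R ↔ N = F ↔ F = T
(¬R ↔ N) ↑ M = T ↑ F = T
So S2 is true.

S1 false / S2 true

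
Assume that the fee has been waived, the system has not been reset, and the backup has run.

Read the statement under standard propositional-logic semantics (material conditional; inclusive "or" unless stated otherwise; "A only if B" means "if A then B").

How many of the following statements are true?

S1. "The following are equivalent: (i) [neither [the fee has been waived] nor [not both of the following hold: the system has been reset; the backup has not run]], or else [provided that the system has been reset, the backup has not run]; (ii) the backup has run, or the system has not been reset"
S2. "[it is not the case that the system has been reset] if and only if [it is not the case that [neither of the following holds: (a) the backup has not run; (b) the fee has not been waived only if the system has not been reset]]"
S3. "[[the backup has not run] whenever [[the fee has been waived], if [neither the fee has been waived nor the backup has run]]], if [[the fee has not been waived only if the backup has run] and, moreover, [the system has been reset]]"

3

Let D = "the fee has been waived" (T), R = "the system has been reset" (F), H = "the backup has run" (T).

S1: In symbols: ((D nor (R nand ~H)) | (R -> ~H)) <-> (H | ~R)

~H = ~T = F
R nand ~H = F nand F = T
D nor (R nand ~H) = T nor T = F
~H = ~T = F
R -> ~H = F -> F = T
(D nor (R nand ~H)) | (R -> ~H) = F | T = T
~R = ~F = T
H | ~R = T | T = T
((D nor (R nand ~H)) | (R -> ~H)) <-> (H | ~R) = T <-> T = T
So S1 is true.

S2: In symbols: ~R <-> ~(~H nor (~D -> ~R))

~R = ~F = T
~H = ~T = F
~D = ~T = F
~R = ~F = T
~D -> ~R = F -> T = T
~H nor (~D -> ~R) = F nor T = F
~(~H nor (~D -> ~R)) = ~F = T
~R <-> ~(~H nor (~D -> ~R)) = T <-> T = T
So S2 is true.

S3: In symbols: ((~D -> H) & R) -> (((D nor H) -> D) -> ~H)

~D = ~T = F
~D -> H = F -> T = T
(~D -> H) & R = T & F = F
D nor H = T nor T = F
(D nor H) -> D = F -> T = T
~H = ~T = F
((D nor H) -> D) -> ~H = T -> F = F
((~D -> H) & R) -> (((D nor H) -> D) -> ~H) = F -> F = T
Hence S3 is true.

3 of the 3 statements are true (S1, S2, S3).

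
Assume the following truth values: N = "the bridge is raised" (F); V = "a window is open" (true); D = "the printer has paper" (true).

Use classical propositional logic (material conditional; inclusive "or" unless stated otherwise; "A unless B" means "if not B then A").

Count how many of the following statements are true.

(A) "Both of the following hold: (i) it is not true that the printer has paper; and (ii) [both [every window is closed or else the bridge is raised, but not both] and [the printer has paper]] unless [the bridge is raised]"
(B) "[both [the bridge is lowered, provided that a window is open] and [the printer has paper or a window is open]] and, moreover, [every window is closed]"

0

(A): This is ¬D ∧ (((¬V ⊕ N) ∧ D) ∨ N).

¬D = ¬T = F
¬V = ¬T = F
¬V ⊕ N = F ⊕ F = F
(¬V ⊕ N) ∧ D = F ∧ T = F
((¬V ⊕ N) ∧ D) ∨ N = F ∨ F = F
¬D ∧ (((¬V ⊕ N) ∧ D) ∨ N) = F ∧ F = F
Hence (A) is false.

(B): Parsed as ((V → ¬N) ∧ (D ∨ V)) ∧ ¬V

¬N = ¬F = T
V → ¬N = T → T = T
D ∨ V = T ∨ T = T
(V → ¬N) ∧ (D ∨ V) = T ∧ T = T
¬V = ¬T = F
((V → ¬N) ∧ (D ∨ V)) ∧ ¬V = T ∧ F = F
So (B) is false.

Count: 0.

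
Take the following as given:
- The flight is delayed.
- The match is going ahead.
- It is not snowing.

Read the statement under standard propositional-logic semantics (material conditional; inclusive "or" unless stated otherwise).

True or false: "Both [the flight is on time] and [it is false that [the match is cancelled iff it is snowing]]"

false

Let Q = "the flight is delayed" (T), U = "the match is cancelled" (F), G = "it is snowing" (F).
In symbols: ¬Q ∧ ¬(U ↔ G)

¬Q = ¬T = F
U ↔ G = F ↔ F = T
¬(U ↔ G) = ¬T = F
¬Q ∧ ¬(U ↔ G) = F ∧ F = F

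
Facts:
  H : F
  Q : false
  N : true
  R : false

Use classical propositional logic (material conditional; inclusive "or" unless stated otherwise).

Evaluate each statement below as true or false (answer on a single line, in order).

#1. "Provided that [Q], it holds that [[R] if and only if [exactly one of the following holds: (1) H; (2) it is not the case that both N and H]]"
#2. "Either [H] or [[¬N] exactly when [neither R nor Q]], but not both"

#1: Parsed as Q -> (R <-> (H xor (N nand H)))

N nand H = T nand F = T
H xor (N nand H) = F xor T = T
R <-> (H xor (N nand H)) = F <-> T = F
Q -> (R <-> (H xor (N nand H))) = F -> F = T
Hence #1 is true.

#2: Formalization: H xor (~N <-> (R nor Q))

~N = ~T = F
R nor Q = F nor F = T
~N <-> (R nor Q) = F <-> T = F
H xor (~N <-> (R nor Q)) = F xor F = F
Thus #2 is false.

#1 True; #2 False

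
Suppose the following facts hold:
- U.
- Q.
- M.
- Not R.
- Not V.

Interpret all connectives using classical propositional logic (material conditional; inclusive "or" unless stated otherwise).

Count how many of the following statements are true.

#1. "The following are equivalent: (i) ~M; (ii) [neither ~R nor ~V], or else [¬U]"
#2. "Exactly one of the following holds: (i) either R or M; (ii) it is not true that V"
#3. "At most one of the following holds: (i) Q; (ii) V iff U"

#1: In symbols: ¬M ↔ ((¬R ↓ ¬V) ∨ ¬U)

¬M = ¬T = F
¬R = ¬F = T
¬V = ¬F = T
¬R ↓ ¬V = T ↓ T = F
¬U = ¬T = F
(¬R ↓ ¬V) ∨ ¬U = F ∨ F = F
¬M ↔ ((¬R ↓ ¬V) ∨ ¬U) = F ↔ F = T
Thus #1 is true.

#2: This is (R ∨ M) ⊕ ¬V.

R ∨ M = F ∨ T = T
¬V = ¬F = T
(R ∨ M) ⊕ ¬V = T ⊕ T = F
Hence #2 is false.

#3: Parsed as Q ↑ (V ↔ U)

V ↔ U = F ↔ T = F
Q ↑ (V ↔ U) = T ↑ F = T
Thus #3 is true.

True statements: 2.

2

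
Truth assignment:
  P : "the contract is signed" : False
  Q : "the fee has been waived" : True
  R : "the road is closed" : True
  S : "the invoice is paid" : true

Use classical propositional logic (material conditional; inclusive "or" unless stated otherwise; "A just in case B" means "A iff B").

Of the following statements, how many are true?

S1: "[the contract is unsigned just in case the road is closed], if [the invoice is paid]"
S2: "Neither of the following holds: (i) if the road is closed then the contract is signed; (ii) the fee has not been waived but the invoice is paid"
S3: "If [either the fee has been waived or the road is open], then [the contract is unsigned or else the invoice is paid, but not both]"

S1: Formalization: S -> (~P <-> R)

~P = ~F = T
~P <-> R = T <-> T = T
S -> (~P <-> R) = T -> T = T
Hence S1 is true.

S2: In symbols: (R -> P) nor (~Q & S)

R -> P = T -> F = F
~Q = ~T = F
~Q & S = F & T = F
(R -> P) nor (~Q & S) = F nor F = T
Hence S2 is true.

S3: Formalization: (Q | ~R) -> (~P xor S)

~R = ~T = F
Q | ~R = T | F = T
~P = ~F = T
~P xor S = T xor T = F
(Q | ~R) -> (~P xor S) = T -> F = F
Hence S3 is false.

True statements: 2.

2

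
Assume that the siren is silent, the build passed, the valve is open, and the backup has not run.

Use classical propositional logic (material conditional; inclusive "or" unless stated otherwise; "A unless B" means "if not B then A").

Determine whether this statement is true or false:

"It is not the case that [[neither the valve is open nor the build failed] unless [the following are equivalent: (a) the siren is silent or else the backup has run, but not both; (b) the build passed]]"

Let R = "the valve is open" (True), Q = "the build passed" (True), P = "the siren is sounding" (False), S = "the backup has run" (False).
Formalization: not ((R nor not Q) or ((not P xor S) iff Q))

not Q = not True = False
R nor not Q = True nor False = False
not P = not False = True
not P xor S = True xor False = True
(not P xor S) iff Q = True iff True = True
(R nor not Q) or ((not P xor S) iff Q) = False or True = True
not ((R nor not Q) or ((not P xor S) iff Q)) = not True = False

False.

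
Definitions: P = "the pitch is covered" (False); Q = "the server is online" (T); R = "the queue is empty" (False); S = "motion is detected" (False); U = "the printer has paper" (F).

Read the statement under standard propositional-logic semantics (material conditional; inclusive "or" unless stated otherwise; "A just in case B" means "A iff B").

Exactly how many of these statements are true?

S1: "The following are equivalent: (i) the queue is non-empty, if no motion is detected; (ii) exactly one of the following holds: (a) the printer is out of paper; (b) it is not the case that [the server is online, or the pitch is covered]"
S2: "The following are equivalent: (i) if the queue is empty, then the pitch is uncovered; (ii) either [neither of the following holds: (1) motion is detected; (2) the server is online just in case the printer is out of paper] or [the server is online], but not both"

2

S1: Formalization: (not S -> not R) iff (not U xor not (Q or P))

not S = not False = True
not R = not False = True
not S -> not R = True -> True = True
not U = not False = True
Q or P = True or False = True
not (Q or P) = not True = False
not U xor not (Q or P) = True xor False = True
(not S -> not R) iff (not U xor not (Q or P)) = True iff True = True
Hence S1 is true.

S2: Parsed as (R -> not P) iff ((S nor (Q iff not U)) xor Q)

not P = not False = True
R -> not P = False -> True = True
not U = not False = True
Q iff not U = True iff True = True
S nor (Q iff not U) = False nor True = False
(S nor (Q iff not U)) xor Q = False xor True = True
(R -> not P) iff ((S nor (Q iff not U)) xor Q) = True iff True = True
So S2 is true.

True statements: 2.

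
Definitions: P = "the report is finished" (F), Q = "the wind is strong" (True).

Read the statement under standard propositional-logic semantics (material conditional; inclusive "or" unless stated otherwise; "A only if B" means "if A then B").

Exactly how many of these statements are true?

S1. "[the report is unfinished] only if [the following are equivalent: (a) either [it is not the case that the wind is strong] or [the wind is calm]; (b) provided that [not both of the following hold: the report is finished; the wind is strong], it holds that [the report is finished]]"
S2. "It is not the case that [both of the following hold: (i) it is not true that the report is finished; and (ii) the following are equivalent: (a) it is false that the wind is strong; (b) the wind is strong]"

S1: In symbols: ~P -> ((~Q | ~Q) <-> ((P nand Q) -> P))

~P = ~F = T
~Q = ~T = F
~Q = ~T = F
~Q | ~Q = F | F = F
P nand Q = F nand T = T
(P nand Q) -> P = T -> F = F
(~Q | ~Q) <-> ((P nand Q) -> P) = F <-> F = T
~P -> ((~Q | ~Q) <-> ((P nand Q) -> P)) = T -> T = T
Hence S1 is true.

S2: This is ~(~P & (~Q <-> Q)).

~P = ~F = T
~Q = ~T = F
~Q <-> Q = F <-> T = F
~P & (~Q <-> Q) = T & F = F
~(~P & (~Q <-> Q)) = ~F = T
Thus S2 is true.

Count: 2.

2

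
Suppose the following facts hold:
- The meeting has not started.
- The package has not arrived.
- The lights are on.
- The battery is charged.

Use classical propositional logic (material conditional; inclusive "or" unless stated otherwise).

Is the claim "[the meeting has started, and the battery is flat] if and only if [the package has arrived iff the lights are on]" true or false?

true

Let P = "the meeting has started" (F), S = "the battery is charged" (T), Q = "the package has arrived" (F), R = "the lights are on" (T).
Parsed as (P & ~S) <-> (Q <-> R)

~S = ~T = F
P & ~S = F & F = F
Q <-> R = F <-> T = F
(P & ~S) <-> (Q <-> R) = F <-> F = T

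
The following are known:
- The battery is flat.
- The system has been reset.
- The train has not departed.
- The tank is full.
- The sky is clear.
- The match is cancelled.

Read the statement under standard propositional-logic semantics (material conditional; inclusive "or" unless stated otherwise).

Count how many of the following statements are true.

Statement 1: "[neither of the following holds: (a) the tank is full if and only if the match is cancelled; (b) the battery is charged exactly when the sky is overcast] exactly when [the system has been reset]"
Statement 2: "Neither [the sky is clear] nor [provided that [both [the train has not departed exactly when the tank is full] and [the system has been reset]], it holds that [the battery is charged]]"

Let R = "the tank is full" (T), V = "the match is cancelled" (T), Q = "the battery is charged" (F), P = "the sky is overcast" (F), M = "the system has been reset" (T), W = "the train has departed" (F).

Statement 1: Parsed as ((R ↔ V) ↓ (Q ↔ P)) ↔ M

R ↔ V = T ↔ T = T
Q ↔ P = F ↔ F = T
(R ↔ V) ↓ (Q ↔ P) = T ↓ T = F
((R ↔ V) ↓ (Q ↔ P)) ↔ M = F ↔ T = F
Hence Statement 1 is false.

Statement 2: In symbols: ¬P ↓ (((¬W ↔ R) ∧ M) → Q)

¬P = ¬F = T
¬W = ¬F = T
¬W ↔ R = T ↔ T = T
(¬W ↔ R) ∧ M = T ∧ T = T
((¬W ↔ R) ∧ M) → Q = T → F = F
¬P ↓ (((¬W ↔ R) ∧ M) → Q) = T ↓ F = F
Hence Statement 2 is false.

Count: 0.

0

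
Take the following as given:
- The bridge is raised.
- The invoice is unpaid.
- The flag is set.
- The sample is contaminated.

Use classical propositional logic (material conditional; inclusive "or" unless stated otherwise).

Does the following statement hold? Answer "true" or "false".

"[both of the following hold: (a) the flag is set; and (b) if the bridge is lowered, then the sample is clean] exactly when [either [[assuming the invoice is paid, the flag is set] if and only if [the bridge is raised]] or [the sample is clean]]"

true

Let R = "the flag is set" (True), P = "the bridge is raised" (True), S = "the sample is contaminated" (True), Q = "the invoice is paid" (False).
This is (R and (not P -> not S)) iff (((Q -> R) iff P) or not S).

not P = not True = False
not S = not True = False
not P -> not S = False -> False = True
R and (not P -> not S) = True and True = True
Q -> R = False -> True = True
(Q -> R) iff P = True iff True = True
not S = not True = False
((Q -> R) iff P) or not S = True or False = True
(R and (not P -> not S)) iff (((Q -> R) iff P) or not S) = True iff True = True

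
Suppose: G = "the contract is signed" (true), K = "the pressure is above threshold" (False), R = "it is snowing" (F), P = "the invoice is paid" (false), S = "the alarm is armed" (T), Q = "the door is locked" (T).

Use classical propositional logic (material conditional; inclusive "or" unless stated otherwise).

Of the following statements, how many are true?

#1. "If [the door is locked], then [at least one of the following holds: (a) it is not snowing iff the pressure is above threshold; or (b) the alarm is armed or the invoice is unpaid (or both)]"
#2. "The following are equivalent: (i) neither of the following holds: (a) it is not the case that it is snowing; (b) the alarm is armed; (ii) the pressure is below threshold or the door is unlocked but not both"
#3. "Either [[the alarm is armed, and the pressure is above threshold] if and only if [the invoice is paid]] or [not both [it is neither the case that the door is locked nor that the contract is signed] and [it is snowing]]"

2

#1: Parsed as Q -> ((not R iff K) or (S or not P))

not R = not False = True
not R iff K = True iff False = False
not P = not False = True
S or not P = True or True = True
(not R iff K) or (S or not P) = False or True = True
Q -> ((not R iff K) or (S or not P)) = True -> True = True
So #1 is true.

#2: Formalization: (not R nor S) iff (not K xor not Q)

not R = not False = True
not R nor S = True nor True = False
not K = not False = True
not Q = not True = False
not K xor not Q = True xor False = True
(not R nor S) iff (not K xor not Q) = False iff True = False
Hence #2 is false.

#3: This is ((S and K) iff P) or ((Q nor G) nand R).

S and K = True and False = False
(S and K) iff P = False iff False = True
Q nor G = True nor True = False
(Q nor G) nand R = False nand False = True
((S and K) iff P) or ((Q nor G) nand R) = True or True = True
So #3 is true.

True statements: 2 (#1, #3).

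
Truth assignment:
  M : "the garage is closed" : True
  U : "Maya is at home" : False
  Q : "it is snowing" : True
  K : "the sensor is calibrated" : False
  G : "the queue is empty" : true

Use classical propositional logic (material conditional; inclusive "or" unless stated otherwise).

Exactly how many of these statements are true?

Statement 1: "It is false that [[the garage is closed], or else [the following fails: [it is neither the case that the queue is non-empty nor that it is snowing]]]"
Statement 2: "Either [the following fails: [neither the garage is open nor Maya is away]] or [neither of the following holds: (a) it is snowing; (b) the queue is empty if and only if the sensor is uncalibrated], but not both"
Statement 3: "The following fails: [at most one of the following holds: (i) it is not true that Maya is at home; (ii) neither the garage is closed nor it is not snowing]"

1

Statement 1: Parsed as ~(M | ~(~G nor Q))

~G = ~T = F
~G nor Q = F nor T = F
~(~G nor Q) = ~F = T
M | ~(~G nor Q) = T | T = T
~(M | ~(~G nor Q)) = ~T = F
Thus Statement 1 is false.

Statement 2: Parsed as ~(~M nor ~U) xor (Q nor (G <-> ~K))

~M = ~T = F
~U = ~F = T
~M nor ~U = F nor T = F
~(~M nor ~U) = ~F = T
~K = ~F = T
G <-> ~K = T <-> T = T
Q nor (G <-> ~K) = T nor T = F
~(~M nor ~U) xor (Q nor (G <-> ~K)) = T xor F = T
Thus Statement 2 is true.

Statement 3: Formalization: ~(~U nand (M nor ~Q))

~U = ~F = T
~Q = ~T = F
M nor ~Q = T nor F = F
~U nand (M nor ~Q) = T nand F = T
~(~U nand (M nor ~Q)) = ~T = F
So Statement 3 is false.

True statements: 1 (Statement 2).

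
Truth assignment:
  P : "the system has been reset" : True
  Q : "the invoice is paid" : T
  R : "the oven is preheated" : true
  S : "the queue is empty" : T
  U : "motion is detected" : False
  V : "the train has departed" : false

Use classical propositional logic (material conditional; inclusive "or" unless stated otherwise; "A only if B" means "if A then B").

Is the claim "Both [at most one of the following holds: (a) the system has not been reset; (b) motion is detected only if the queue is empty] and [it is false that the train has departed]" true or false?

Formalization: (~P nand (U -> S)) & ~V

~P = ~T = F
U -> S = F -> T = T
~P nand (U -> S) = F nand T = T
~V = ~F = T
(~P nand (U -> S)) & ~V = T & T = T

True.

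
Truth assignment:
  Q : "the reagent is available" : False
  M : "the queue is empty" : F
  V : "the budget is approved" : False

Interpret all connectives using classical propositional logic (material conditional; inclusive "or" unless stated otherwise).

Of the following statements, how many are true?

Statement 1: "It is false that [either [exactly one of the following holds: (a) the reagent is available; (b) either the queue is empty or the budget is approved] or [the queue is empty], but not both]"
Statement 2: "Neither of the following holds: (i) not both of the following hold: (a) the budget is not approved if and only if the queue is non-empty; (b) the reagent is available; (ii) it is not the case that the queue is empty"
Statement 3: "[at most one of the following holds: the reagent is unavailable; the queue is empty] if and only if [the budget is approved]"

Statement 1: This is not ((Q xor (M or V)) xor M).

M or V = False or False = False
Q xor (M or V) = False xor False = False
(Q xor (M or V)) xor M = False xor False = False
not ((Q xor (M or V)) xor M) = not False = True
So Statement 1 is true.

Statement 2: In symbols: ((not V iff not M) nand Q) nor not M

not V = not False = True
not M = not False = True
not V iff not M = True iff True = True
(not V iff not M) nand Q = True nand False = True
not M = not False = True
((not V iff not M) nand Q) nor not M = True nor True = False
Hence Statement 2 is false.

Statement 3: This is (not Q nand M) iff V.

not Q = not False = True
not Q nand M = True nand False = True
(not Q nand M) iff V = True iff False = False
So Statement 3 is false.

Count: 1.

1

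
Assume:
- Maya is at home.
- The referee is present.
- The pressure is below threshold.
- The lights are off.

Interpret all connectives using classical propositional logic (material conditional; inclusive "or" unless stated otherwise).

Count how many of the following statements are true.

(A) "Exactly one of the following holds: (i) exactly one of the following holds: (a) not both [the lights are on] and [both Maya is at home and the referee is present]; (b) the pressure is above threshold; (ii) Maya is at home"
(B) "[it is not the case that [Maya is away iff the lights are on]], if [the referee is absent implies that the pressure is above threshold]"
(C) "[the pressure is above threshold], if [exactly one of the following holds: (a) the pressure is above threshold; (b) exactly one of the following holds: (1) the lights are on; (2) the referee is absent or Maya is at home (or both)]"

Let S = "the lights are on" (F), P = "Maya is at home" (T), Q = "the referee is present" (T), R = "the pressure is above threshold" (F).

(A): This is ((S ↑ (P ∧ Q)) ⊕ R) ⊕ P.

P ∧ Q = T ∧ T = T
S ↑ (P ∧ Q) = F ↑ T = T
(S ↑ (P ∧ Q)) ⊕ R = T ⊕ F = T
((S ↑ (P ∧ Q)) ⊕ R) ⊕ P = T ⊕ T = F
So (A) is false.

(B): In symbols: (¬Q → R) → ¬(¬P ↔ S)

¬Q = ¬T = F
¬Q → R = F → F = T
¬P = ¬T = F
¬P ↔ S = F ↔ F = T
¬(¬P ↔ S) = ¬T = F
(¬Q → R) → ¬(¬P ↔ S) = T → F = F
Hence (B) is false.

(C): Formalization: (R ⊕ (S ⊕ (¬Q ∨ P))) → R

¬Q = ¬T = F
¬Q ∨ P = F ∨ T = T
S ⊕ (¬Q ∨ P) = F ⊕ T = T
R ⊕ (S ⊕ (¬Q ∨ P)) = F ⊕ T = T
(R ⊕ (S ⊕ (¬Q ∨ P))) → R = T → F = F
Hence (C) is false.

True statements: 0 (none).

0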